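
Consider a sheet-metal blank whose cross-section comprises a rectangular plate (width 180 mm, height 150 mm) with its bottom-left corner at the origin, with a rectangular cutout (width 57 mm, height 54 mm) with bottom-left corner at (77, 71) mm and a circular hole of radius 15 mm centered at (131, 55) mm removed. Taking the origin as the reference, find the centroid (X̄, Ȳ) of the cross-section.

X̄ = 86.70 mm, Ȳ = 72.56 mm

plate: A = 180 × 150 = 27000.00, centroid at (90.00, 75.00).
hole 1: A = −(57 × 54) = -3078.00, centroid at (105.50, 98.00).
hole 2: A = −π·15² = -706.86, centroid at (131.00, 55.00).
ΣA = 23215.14 mm²
ΣAX̄ = (27000.00)(90.00) + (-3078.00)(105.50) + (-706.86)(131.00) = 2012672.56 mm³
ΣAȲ = (27000.00)(75.00) + (-3078.00)(98.00) + (-706.86)(55.00) = 1684478.79 mm³
X̄ = 2012672.56 / 23215.14 = 86.70 mm
Ȳ = 1684478.79 / 23215.14 = 72.56 mm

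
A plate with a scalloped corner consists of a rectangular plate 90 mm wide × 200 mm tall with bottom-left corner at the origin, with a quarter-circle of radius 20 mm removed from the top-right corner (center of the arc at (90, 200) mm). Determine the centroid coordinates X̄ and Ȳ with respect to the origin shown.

X̄ = 44.35 mm, Ȳ = 98.37 mm

plate: A = 90 × 200 = 18000.00, centroid at (45.00, 100.00).
removed quarter-circle: A = −¼π·20² = -314.16, centroid at (81.51, 191.51).
ΣA = 17685.84 mm², ΣAX̄ = 784392.33 mm³, ΣAȲ = 1739834.81 mm³.
X̄ = 784392.33/17685.84 = 44.35 mm; Ȳ = 1739834.81/17685.84 = 98.37 mm.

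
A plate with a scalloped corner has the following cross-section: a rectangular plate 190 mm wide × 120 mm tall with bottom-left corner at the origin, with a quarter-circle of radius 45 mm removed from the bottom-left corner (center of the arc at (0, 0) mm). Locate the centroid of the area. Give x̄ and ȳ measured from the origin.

x̄ = 100.69 mm, ȳ = 63.07 mm

Part | A | x̄ᵢ | ȳᵢ | A·x̄ᵢ | A·ȳᵢ
plate | 22800.00 | 95.00 | 60.00 | 2166000.00 | 1368000.00
removed quarter-circle | -1590.43 | 19.10 | 19.10 | -30375.00 | -30375.00
Σ | 21209.57 |  |  | 2135625.00 | 1337625.00
x̄ = 2135625.00 / 21209.57 = 100.69 mm
ȳ = 1337625.00 / 21209.57 = 63.07 mm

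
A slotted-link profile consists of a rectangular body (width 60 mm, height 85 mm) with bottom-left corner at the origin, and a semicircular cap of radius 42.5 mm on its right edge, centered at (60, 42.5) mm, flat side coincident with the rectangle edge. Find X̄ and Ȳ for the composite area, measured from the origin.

X̄ = 47.17 mm, Ȳ = 42.50 mm

rectangular body: A = 60 × 85 = 5100.00, centroid at (30.00, 42.50).
semicircular end: A = ½π·42.5² = 2837.25, centroid at (78.04, 42.50).
ΣA = 7937.25 mm², ΣAX̄ = 374412.14 mm³, ΣAȲ = 337333.16 mm³.
X̄ = 374412.14/7937.25 = 47.17 mm; Ȳ = 337333.16/7937.25 = 42.50 mm.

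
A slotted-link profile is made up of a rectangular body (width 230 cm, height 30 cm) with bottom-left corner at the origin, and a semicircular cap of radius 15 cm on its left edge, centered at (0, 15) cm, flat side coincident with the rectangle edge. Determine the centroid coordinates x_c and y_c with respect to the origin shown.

x_c = 109.09 cm, y_c = 15.00 cm

Part | A | x̄ᵢ | ȳᵢ | A·x̄ᵢ | A·ȳᵢ
rectangular body | 6900.00 | 115.00 | 15.00 | 793500.00 | 103500.00
semicircular end | 353.43 | -6.37 | 15.00 | -2250.00 | 5301.44
Σ | 7253.43 |  |  | 791250.00 | 108801.44
x_c = 791250.00 / 7253.43 = 109.09 cm
y_c = 108801.44 / 7253.43 = 15.00 cm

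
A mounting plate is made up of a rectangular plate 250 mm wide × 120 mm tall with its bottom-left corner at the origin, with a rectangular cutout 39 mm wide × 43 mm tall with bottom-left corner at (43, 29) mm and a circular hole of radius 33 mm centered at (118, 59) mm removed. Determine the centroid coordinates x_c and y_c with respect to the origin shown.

Part | A | x̄ᵢ | ȳᵢ | A·x̄ᵢ | A·ȳᵢ
plate | 30000.00 | 125.00 | 60.00 | 3750000.00 | 1800000.00
hole 1 | -1677.00 | 62.50 | 50.50 | -104812.50 | -84688.50
hole 2 | -3421.19 | 118.00 | 59.00 | -403700.94 | -201850.47
Σ | 24901.81 |  |  | 3241486.56 | 1513461.03
x_c = 3241486.56 / 24901.81 = 130.17 mm
y_c = 1513461.03 / 24901.81 = 60.78 mm

x_c = 130.17 mm, y_c = 60.78 mm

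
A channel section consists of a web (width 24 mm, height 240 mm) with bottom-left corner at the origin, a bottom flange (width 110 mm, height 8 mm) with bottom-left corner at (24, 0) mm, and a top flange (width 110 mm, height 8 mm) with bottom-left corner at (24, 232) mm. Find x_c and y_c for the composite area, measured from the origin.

web: A = 24 × 240 = 5760.00, centroid at (12.00, 120.00).
bottom flange: A = 110 × 8 = 880.00, centroid at (79.00, 4.00).
top flange: A = 110 × 8 = 880.00, centroid at (79.00, 236.00).
ΣA = 7520.00 mm², ΣAx_c = 208160.00 mm³, ΣAy_c = 902400.00 mm³.
x_c = 208160.00/7520.00 = 27.68 mm; y_c = 902400.00/7520.00 = 120.00 mm.

x_c = 27.68 mm, y_c = 120.00 mm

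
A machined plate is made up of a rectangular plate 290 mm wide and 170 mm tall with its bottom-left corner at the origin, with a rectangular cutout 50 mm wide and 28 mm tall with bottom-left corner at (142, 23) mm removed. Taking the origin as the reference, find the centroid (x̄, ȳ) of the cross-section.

plate: A = 290 × 170 = 49300.00, centroid at (145.00, 85.00).
hole: A = −(50 × 28) = -1400.00, centroid at (167.00, 37.00).
ΣA = 47900.00 mm²
ΣAx̄ = (49300.00)(145.00) + (-1400.00)(167.00) = 6914700.00 mm³
ΣAȳ = (49300.00)(85.00) + (-1400.00)(37.00) = 4138700.00 mm³
x̄ = 6914700.00 / 47900.00 = 144.36 mm
ȳ = 4138700.00 / 47900.00 = 86.40 mm

x̄ = 144.36 mm, ȳ = 86.40 mm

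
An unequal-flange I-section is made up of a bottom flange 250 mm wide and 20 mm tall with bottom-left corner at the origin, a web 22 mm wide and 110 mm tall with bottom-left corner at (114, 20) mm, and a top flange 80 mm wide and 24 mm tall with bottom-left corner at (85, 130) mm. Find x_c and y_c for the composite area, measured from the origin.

x_c = 125.00 mm, y_c = 53.98 mm

Part | A | x̄ᵢ | ȳᵢ | A·x̄ᵢ | A·ȳᵢ
bottom flange | 5000.00 | 125.00 | 10.00 | 625000.00 | 50000.00
web | 2420.00 | 125.00 | 75.00 | 302500.00 | 181500.00
top flange | 1920.00 | 125.00 | 142.00 | 240000.00 | 272640.00
Σ | 9340.00 |  |  | 1167500.00 | 504140.00
x_c = 1167500.00 / 9340.00 = 125.00 mm
y_c = 504140.00 / 9340.00 = 53.98 mm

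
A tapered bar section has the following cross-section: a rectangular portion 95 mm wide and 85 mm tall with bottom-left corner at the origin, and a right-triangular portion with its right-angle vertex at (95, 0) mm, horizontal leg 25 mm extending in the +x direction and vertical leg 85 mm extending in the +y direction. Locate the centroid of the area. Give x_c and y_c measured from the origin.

x_c = 53.99 mm, y_c = 40.85 mm

rectangular portion: A = 95 × 85 = 8075.00, centroid at (47.50, 42.50).
triangular portion: A = ½·25·85 = 1062.50, centroid at (103.33, 28.33).
ΣA = 9137.50 mm²
ΣAx_c = (8075.00)(47.50) + (1062.50)(103.33) = 493354.17 mm³
ΣAy_c = (8075.00)(42.50) + (1062.50)(28.33) = 373291.67 mm³
x_c = 493354.17 / 9137.50 = 53.99 mm
y_c = 373291.67 / 9137.50 = 40.85 mm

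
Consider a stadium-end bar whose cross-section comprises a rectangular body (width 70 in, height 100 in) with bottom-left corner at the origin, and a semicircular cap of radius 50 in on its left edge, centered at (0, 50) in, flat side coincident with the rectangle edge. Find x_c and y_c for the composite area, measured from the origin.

x_c = 14.80 in, y_c = 50.00 in

rectangular body: A = 70 × 100 = 7000.00, centroid at (35.00, 50.00).
semicircular end: A = ½π·50² = 3926.99, centroid at (-21.22, 50.00).
ΣA = 10926.99 in²
ΣAx_c = (7000.00)(35.00) + (3926.99)(-21.22) = 161666.67 in³
ΣAy_c = (7000.00)(50.00) + (3926.99)(50.00) = 546349.54 in³
x_c = 161666.67 / 10926.99 = 14.80 in
y_c = 546349.54 / 10926.99 = 50.00 in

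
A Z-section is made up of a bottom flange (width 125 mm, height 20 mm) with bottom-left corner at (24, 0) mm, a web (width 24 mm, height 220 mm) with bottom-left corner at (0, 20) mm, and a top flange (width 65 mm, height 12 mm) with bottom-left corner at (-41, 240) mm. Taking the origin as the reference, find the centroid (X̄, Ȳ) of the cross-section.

X̄ = 31.89 mm, Ȳ = 105.52 mm

bottom flange: A = 125 × 20 = 2500.00, centroid at (86.50, 10.00).
web: A = 24 × 220 = 5280.00, centroid at (12.00, 130.00).
top flange: A = 65 × 12 = 780.00, centroid at (-8.50, 246.00).
ΣA = 8560.00 mm², ΣAX̄ = 272980.00 mm³, ΣAȲ = 903280.00 mm³.
X̄ = 272980.00/8560.00 = 31.89 mm; Ȳ = 903280.00/8560.00 = 105.52 mm.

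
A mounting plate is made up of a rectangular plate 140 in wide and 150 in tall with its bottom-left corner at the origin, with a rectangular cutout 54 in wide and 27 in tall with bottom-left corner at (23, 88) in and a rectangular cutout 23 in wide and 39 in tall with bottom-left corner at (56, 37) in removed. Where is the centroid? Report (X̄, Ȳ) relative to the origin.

Part | A | x̄ᵢ | ȳᵢ | A·x̄ᵢ | A·ȳᵢ
plate | 21000.00 | 70.00 | 75.00 | 1470000.00 | 1575000.00
hole 1 | -1458.00 | 50.00 | 101.50 | -72900.00 | -147987.00
hole 2 | -897.00 | 67.50 | 56.50 | -60547.50 | -50680.50
Σ | 18645.00 |  |  | 1336552.50 | 1376332.50
X̄ = 1336552.50 / 18645.00 = 71.68 in
Ȳ = 1376332.50 / 18645.00 = 73.82 in

X̄ = 71.68 in, Ȳ = 73.82 in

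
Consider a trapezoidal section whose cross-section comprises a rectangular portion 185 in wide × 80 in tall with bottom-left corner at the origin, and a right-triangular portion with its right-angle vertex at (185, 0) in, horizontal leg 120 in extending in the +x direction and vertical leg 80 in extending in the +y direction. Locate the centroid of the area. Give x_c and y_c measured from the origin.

x_c = 124.95 in, y_c = 36.73 in

rectangular portion: A = 185 × 80 = 14800.00, centroid at (92.50, 40.00).
triangular portion: A = ½·120·80 = 4800.00, centroid at (225.00, 26.67).
ΣA = 19600.00 in²
ΣAx_c = (14800.00)(92.50) + (4800.00)(225.00) = 2449000.00 in³
ΣAy_c = (14800.00)(40.00) + (4800.00)(26.67) = 720000.00 in³
x_c = 2449000.00 / 19600.00 = 124.95 in
y_c = 720000.00 / 19600.00 = 36.73 in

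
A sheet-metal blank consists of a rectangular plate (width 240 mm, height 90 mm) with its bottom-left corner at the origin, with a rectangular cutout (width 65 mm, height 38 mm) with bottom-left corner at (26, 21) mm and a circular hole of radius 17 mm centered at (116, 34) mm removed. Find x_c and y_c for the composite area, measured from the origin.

x_c = 128.54 mm, y_c = 46.23 mm

plate: A = 240 × 90 = 21600.00, centroid at (120.00, 45.00).
hole 1: A = −(65 × 38) = -2470.00, centroid at (58.50, 40.00).
hole 2: A = −π·17² = -907.92, centroid at (116.00, 34.00).
ΣA = 18222.08 mm²
ΣAx_c = (21600.00)(120.00) + (-2470.00)(58.50) + (-907.92)(116.00) = 2342186.25 mm³
ΣAy_c = (21600.00)(45.00) + (-2470.00)(40.00) + (-907.92)(34.00) = 842330.71 mm³
x_c = 2342186.25 / 18222.08 = 128.54 mm
y_c = 842330.71 / 18222.08 = 46.23 mm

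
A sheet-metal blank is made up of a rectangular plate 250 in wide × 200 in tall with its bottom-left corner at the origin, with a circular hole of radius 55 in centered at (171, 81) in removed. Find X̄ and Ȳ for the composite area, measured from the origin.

Part | A | x̄ᵢ | ȳᵢ | A·x̄ᵢ | A·ȳᵢ
plate | 50000.00 | 125.00 | 100.00 | 6250000.00 | 5000000.00
hole | -9503.32 | 171.00 | 81.00 | -1625067.34 | -769768.74
Σ | 40496.68 |  |  | 4624932.66 | 4230231.26
X̄ = 4624932.66 / 40496.68 = 114.21 in
Ȳ = 4230231.26 / 40496.68 = 104.46 in

X̄ = 114.21 in, Ȳ = 104.46 in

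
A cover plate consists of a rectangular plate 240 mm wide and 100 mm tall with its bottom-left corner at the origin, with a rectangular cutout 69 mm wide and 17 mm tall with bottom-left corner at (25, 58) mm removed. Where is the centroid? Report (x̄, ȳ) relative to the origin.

x̄ = 123.11 mm, ȳ = 49.15 mm

plate: A = 240 × 100 = 24000.00, centroid at (120.00, 50.00).
hole: A = −(69 × 17) = -1173.00, centroid at (59.50, 66.50).
ΣA = 22827.00 mm², ΣAx̄ = 2810206.50 mm³, ΣAȳ = 1121995.50 mm³.
x̄ = 2810206.50/22827.00 = 123.11 mm; ȳ = 1121995.50/22827.00 = 49.15 mm.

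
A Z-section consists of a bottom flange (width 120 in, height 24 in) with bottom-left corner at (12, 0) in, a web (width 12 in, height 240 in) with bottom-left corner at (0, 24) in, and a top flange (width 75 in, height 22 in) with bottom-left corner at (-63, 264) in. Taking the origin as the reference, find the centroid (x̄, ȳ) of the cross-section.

bottom flange: A = 120 × 24 = 2880.00, centroid at (72.00, 12.00).
web: A = 12 × 240 = 2880.00, centroid at (6.00, 144.00).
top flange: A = 75 × 22 = 1650.00, centroid at (-25.50, 275.00).
ΣA = 7410.00 in²
ΣAx̄ = (2880.00)(72.00) + (2880.00)(6.00) + (1650.00)(-25.50) = 182565.00 in³
ΣAȳ = (2880.00)(12.00) + (2880.00)(144.00) + (1650.00)(275.00) = 903030.00 in³
x̄ = 182565.00 / 7410.00 = 24.64 in
ȳ = 903030.00 / 7410.00 = 121.87 in

x̄ = 24.64 in, ȳ = 121.87 in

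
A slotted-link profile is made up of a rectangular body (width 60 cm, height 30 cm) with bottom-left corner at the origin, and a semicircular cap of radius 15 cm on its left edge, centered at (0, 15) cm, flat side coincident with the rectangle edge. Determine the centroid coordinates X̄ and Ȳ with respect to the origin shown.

X̄ = 24.03 cm, Ȳ = 15.00 cm

rectangular body: A = 60 × 30 = 1800.00, centroid at (30.00, 15.00).
semicircular end: A = ½π·15² = 353.43, centroid at (-6.37, 15.00).
ΣA = 2153.43 cm²
ΣAX̄ = (1800.00)(30.00) + (353.43)(-6.37) = 51750.00 cm³
ΣAȲ = (1800.00)(15.00) + (353.43)(15.00) = 32301.44 cm³
X̄ = 51750.00 / 2153.43 = 24.03 cm
Ȳ = 32301.44 / 2153.43 = 15.00 cm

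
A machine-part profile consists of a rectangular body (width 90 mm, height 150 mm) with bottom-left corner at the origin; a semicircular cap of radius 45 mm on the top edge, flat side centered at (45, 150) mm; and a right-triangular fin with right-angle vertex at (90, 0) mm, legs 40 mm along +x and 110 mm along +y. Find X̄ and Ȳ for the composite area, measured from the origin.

X̄ = 51.80 mm, Ȳ = 86.39 mm

rectangular body: A = 90 × 150 = 13500.00, centroid at (45.00, 75.00).
semicircular top: A = ½π·45² = 3180.86, centroid at (45.00, 169.10).
triangular fin: A = ½·40·110 = 2200.00, centroid at (103.33, 36.67).
ΣA = 18880.86 mm²
ΣAX̄ = (13500.00)(45.00) + (3180.86)(45.00) + (2200.00)(103.33) = 977972.15 mm³
ΣAȲ = (13500.00)(75.00) + (3180.86)(169.10) + (2200.00)(36.67) = 1631046.05 mm³
X̄ = 977972.15 / 18880.86 = 51.80 mm
Ȳ = 1631046.05 / 18880.86 = 86.39 mm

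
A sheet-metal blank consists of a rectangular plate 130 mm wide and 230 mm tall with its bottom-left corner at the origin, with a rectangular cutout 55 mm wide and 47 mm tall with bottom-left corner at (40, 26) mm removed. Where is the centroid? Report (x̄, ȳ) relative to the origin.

plate: A = 130 × 230 = 29900.00, centroid at (65.00, 115.00).
hole: A = −(55 × 47) = -2585.00, centroid at (67.50, 49.50).
ΣA = 27315.00 mm², ΣAx̄ = 1769012.50 mm³, ΣAȳ = 3310542.50 mm³.
x̄ = 1769012.50/27315.00 = 64.76 mm; ȳ = 3310542.50/27315.00 = 121.20 mm.

x̄ = 64.76 mm, ȳ = 121.20 mm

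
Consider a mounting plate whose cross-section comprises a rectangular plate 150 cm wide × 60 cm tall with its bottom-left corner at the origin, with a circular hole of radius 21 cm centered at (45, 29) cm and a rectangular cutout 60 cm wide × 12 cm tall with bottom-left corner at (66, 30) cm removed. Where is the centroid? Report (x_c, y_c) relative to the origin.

x_c = 78.84 cm, y_c = 29.57 cm

plate: A = 150 × 60 = 9000.00, centroid at (75.00, 30.00).
hole 1: A = −π·21² = -1385.44, centroid at (45.00, 29.00).
hole 2: A = −(60 × 12) = -720.00, centroid at (96.00, 36.00).
ΣA = 6894.56 cm²
ΣAx_c = (9000.00)(75.00) + (-1385.44)(45.00) + (-720.00)(96.00) = 543535.09 cm³
ΣAy_c = (9000.00)(30.00) + (-1385.44)(29.00) + (-720.00)(36.00) = 203902.17 cm³
x_c = 543535.09 / 6894.56 = 78.84 cm
y_c = 203902.17 / 6894.56 = 29.57 cm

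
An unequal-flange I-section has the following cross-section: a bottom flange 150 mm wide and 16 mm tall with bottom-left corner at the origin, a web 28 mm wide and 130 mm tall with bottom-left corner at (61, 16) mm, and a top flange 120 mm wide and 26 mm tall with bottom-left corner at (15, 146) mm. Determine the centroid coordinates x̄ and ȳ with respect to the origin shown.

x̄ = 75.00 mm, ȳ = 88.44 mm

bottom flange: A = 150 × 16 = 2400.00, centroid at (75.00, 8.00).
web: A = 28 × 130 = 3640.00, centroid at (75.00, 81.00).
top flange: A = 120 × 26 = 3120.00, centroid at (75.00, 159.00).
ΣA = 9160.00 mm², ΣAx̄ = 687000.00 mm³, ΣAȳ = 810120.00 mm³.
x̄ = 687000.00/9160.00 = 75.00 mm; ȳ = 810120.00/9160.00 = 88.44 mm.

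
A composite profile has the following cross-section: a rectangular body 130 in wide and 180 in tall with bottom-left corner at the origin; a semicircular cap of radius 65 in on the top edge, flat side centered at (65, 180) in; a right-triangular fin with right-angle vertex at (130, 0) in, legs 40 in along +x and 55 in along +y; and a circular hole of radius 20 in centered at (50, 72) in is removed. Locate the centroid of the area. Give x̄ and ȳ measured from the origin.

rectangular body: A = 130 × 180 = 23400.00, centroid at (65.00, 90.00).
semicircular top: A = ½π·65² = 6636.61, centroid at (65.00, 207.59).
triangular fin: A = ½·40·55 = 1100.00, centroid at (143.33, 18.33).
hole: A = −π·20² = -1256.64, centroid at (50.00, 72.00).
ΣA = 29879.98 in², ΣAx̄ = 2047214.75 in³, ΣAȳ = 3413362.74 in³.
x̄ = 2047214.75/29879.98 = 68.51 in; ȳ = 3413362.74/29879.98 = 114.24 in.

x̄ = 68.51 in, ȳ = 114.24 in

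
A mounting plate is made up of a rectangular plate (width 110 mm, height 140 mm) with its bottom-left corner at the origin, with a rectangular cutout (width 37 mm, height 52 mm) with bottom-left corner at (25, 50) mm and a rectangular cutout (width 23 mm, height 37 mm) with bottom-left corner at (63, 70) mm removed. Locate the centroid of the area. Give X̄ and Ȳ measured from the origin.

plate: A = 110 × 140 = 15400.00, centroid at (55.00, 70.00).
hole 1: A = −(37 × 52) = -1924.00, centroid at (43.50, 76.00).
hole 2: A = −(23 × 37) = -851.00, centroid at (74.50, 88.50).
ΣA = 12625.00 mm², ΣAX̄ = 699906.50 mm³, ΣAȲ = 856462.50 mm³.
X̄ = 699906.50/12625.00 = 55.44 mm; Ȳ = 856462.50/12625.00 = 67.84 mm.

X̄ = 55.44 mm, Ȳ = 67.84 mm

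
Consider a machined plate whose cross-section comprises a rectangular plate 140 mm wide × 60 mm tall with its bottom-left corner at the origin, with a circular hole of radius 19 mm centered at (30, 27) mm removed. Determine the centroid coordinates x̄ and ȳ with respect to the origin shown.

Part | A | x̄ᵢ | ȳᵢ | A·x̄ᵢ | A·ȳᵢ
plate | 8400.00 | 70.00 | 30.00 | 588000.00 | 252000.00
hole | -1134.11 | 30.00 | 27.00 | -34023.45 | -30621.10
Σ | 7265.89 |  |  | 553976.55 | 221378.90
x̄ = 553976.55 / 7265.89 = 76.24 mm
ȳ = 221378.90 / 7265.89 = 30.47 mm

x̄ = 76.24 mm, ȳ = 30.47 mm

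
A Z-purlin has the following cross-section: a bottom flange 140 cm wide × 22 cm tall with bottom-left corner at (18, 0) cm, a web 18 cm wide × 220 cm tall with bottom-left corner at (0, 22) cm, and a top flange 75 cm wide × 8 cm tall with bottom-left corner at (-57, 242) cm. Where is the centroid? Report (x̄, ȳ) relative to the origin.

bottom flange: A = 140 × 22 = 3080.00, centroid at (88.00, 11.00).
web: A = 18 × 220 = 3960.00, centroid at (9.00, 132.00).
top flange: A = 75 × 8 = 600.00, centroid at (-19.50, 246.00).
ΣA = 7640.00 cm²
ΣAx̄ = (3080.00)(88.00) + (3960.00)(9.00) + (600.00)(-19.50) = 294980.00 cm³
ΣAȳ = (3080.00)(11.00) + (3960.00)(132.00) + (600.00)(246.00) = 704200.00 cm³
x̄ = 294980.00 / 7640.00 = 38.61 cm
ȳ = 704200.00 / 7640.00 = 92.17 cm

x̄ = 38.61 cm, ȳ = 92.17 cm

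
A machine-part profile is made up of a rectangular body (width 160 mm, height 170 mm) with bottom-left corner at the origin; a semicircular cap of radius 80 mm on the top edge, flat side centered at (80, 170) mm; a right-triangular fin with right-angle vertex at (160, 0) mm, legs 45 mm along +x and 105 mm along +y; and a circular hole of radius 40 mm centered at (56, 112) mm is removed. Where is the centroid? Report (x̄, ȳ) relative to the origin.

x̄ = 89.98 mm, ȳ = 112.23 mm

rectangular body: A = 160 × 170 = 27200.00, centroid at (80.00, 85.00).
semicircular top: A = ½π·80² = 10053.10, centroid at (80.00, 203.95).
triangular fin: A = ½·45·105 = 2362.50, centroid at (175.00, 35.00).
hole: A = −π·40² = -5026.55, centroid at (56.00, 112.00).
ΣA = 34589.05 mm², ΣAx̄ = 3112198.52 mm³, ΣAȳ = 3882073.83 mm³.
x̄ = 3112198.52/34589.05 = 89.98 mm; ȳ = 3882073.83/34589.05 = 112.23 mm.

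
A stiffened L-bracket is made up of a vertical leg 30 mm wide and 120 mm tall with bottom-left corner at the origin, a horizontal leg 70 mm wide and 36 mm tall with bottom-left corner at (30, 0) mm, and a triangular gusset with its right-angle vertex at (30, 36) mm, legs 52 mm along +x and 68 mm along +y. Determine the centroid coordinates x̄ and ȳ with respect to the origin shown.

x̄ = 38.22 mm, ȳ = 46.28 mm

vertical leg: A = 30 × 120 = 3600.00, centroid at (15.00, 60.00).
horizontal leg: A = 70 × 36 = 2520.00, centroid at (65.00, 18.00).
gusset: A = ½·52·68 = 1768.00, centroid at (47.33, 58.67).
ΣA = 7888.00 mm², ΣAx̄ = 301485.33 mm³, ΣAȳ = 365082.67 mm³.
x̄ = 301485.33/7888.00 = 38.22 mm; ȳ = 365082.67/7888.00 = 46.28 mm.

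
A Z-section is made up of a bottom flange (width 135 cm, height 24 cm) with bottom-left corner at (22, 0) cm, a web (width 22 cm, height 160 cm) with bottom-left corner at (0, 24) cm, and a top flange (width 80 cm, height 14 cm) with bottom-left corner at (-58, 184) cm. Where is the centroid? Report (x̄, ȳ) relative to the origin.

bottom flange: A = 135 × 24 = 3240.00, centroid at (89.50, 12.00).
web: A = 22 × 160 = 3520.00, centroid at (11.00, 104.00).
top flange: A = 80 × 14 = 1120.00, centroid at (-18.00, 191.00).
ΣA = 7880.00 cm²
ΣAx̄ = (3240.00)(89.50) + (3520.00)(11.00) + (1120.00)(-18.00) = 308540.00 cm³
ΣAȳ = (3240.00)(12.00) + (3520.00)(104.00) + (1120.00)(191.00) = 618880.00 cm³
x̄ = 308540.00 / 7880.00 = 39.15 cm
ȳ = 618880.00 / 7880.00 = 78.54 cm

x̄ = 39.15 cm, ȳ = 78.54 cm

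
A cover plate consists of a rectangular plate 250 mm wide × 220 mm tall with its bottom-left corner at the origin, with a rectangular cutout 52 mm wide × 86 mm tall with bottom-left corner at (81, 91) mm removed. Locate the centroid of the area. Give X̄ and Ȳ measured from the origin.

plate: A = 250 × 220 = 55000.00, centroid at (125.00, 110.00).
hole: A = −(52 × 86) = -4472.00, centroid at (107.00, 134.00).
ΣA = 50528.00 mm², ΣAX̄ = 6396496.00 mm³, ΣAȲ = 5450752.00 mm³.
X̄ = 6396496.00/50528.00 = 126.59 mm; Ȳ = 5450752.00/50528.00 = 107.88 mm.

X̄ = 126.59 mm, Ȳ = 107.88 mm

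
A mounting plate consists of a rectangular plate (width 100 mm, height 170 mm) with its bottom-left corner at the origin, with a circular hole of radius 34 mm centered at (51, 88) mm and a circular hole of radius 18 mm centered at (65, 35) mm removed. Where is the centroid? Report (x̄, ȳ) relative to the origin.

x̄ = 48.47 mm, ȳ = 88.24 mm

Part | A | x̄ᵢ | ȳᵢ | A·x̄ᵢ | A·ȳᵢ
plate | 17000.00 | 50.00 | 85.00 | 850000.00 | 1445000.00
hole 1 | -3631.68 | 51.00 | 88.00 | -185215.74 | -319587.94
hole 2 | -1017.88 | 65.00 | 35.00 | -66161.94 | -35625.66
Σ | 12350.44 |  |  | 598622.32 | 1089786.40
x̄ = 598622.32 / 12350.44 = 48.47 mm
ȳ = 1089786.40 / 12350.44 = 88.24 mm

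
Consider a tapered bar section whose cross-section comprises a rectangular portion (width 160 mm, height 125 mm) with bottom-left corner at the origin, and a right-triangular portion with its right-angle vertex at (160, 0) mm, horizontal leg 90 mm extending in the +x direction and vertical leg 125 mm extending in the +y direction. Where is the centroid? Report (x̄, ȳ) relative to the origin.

x̄ = 104.15 mm, ȳ = 57.93 mm

rectangular portion: A = 160 × 125 = 20000.00, centroid at (80.00, 62.50).
triangular portion: A = ½·90·125 = 5625.00, centroid at (190.00, 41.67).
ΣA = 25625.00 mm²
ΣAx̄ = (20000.00)(80.00) + (5625.00)(190.00) = 2668750.00 mm³
ΣAȳ = (20000.00)(62.50) + (5625.00)(41.67) = 1484375.00 mm³
x̄ = 2668750.00 / 25625.00 = 104.15 mm
ȳ = 1484375.00 / 25625.00 = 57.93 mm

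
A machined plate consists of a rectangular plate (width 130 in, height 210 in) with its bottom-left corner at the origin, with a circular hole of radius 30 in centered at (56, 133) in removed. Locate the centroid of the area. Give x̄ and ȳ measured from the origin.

plate: A = 130 × 210 = 27300.00, centroid at (65.00, 105.00).
hole: A = −π·30² = -2827.43, centroid at (56.00, 133.00).
ΣA = 24472.57 in², ΣAx̄ = 1616163.73 in³, ΣAȳ = 2490451.36 in³.
x̄ = 1616163.73/24472.57 = 66.04 in; ȳ = 2490451.36/24472.57 = 101.77 in.

x̄ = 66.04 in, ȳ = 101.77 in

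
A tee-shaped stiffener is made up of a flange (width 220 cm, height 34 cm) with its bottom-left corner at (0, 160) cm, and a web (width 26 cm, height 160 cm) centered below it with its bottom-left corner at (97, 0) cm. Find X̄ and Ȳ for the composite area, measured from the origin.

X̄ = 110.00 cm, Ȳ = 142.33 cm

Part | A | x̄ᵢ | ȳᵢ | A·x̄ᵢ | A·ȳᵢ
web | 4160.00 | 110.00 | 80.00 | 457600.00 | 332800.00
flange | 7480.00 | 110.00 | 177.00 | 822800.00 | 1323960.00
Σ | 11640.00 |  |  | 1280400.00 | 1656760.00
X̄ = 1280400.00 / 11640.00 = 110.00 cm
Ȳ = 1656760.00 / 11640.00 = 142.33 cm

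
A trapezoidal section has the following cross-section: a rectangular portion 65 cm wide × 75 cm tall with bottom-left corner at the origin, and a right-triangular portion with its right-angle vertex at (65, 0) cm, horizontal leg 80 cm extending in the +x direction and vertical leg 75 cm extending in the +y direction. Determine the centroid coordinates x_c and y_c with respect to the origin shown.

x_c = 55.04 cm, y_c = 32.74 cm

Part | A | x̄ᵢ | ȳᵢ | A·x̄ᵢ | A·ȳᵢ
rectangular portion | 4875.00 | 32.50 | 37.50 | 158437.50 | 182812.50
triangular portion | 3000.00 | 91.67 | 25.00 | 275000.00 | 75000.00
Σ | 7875.00 |  |  | 433437.50 | 257812.50
x_c = 433437.50 / 7875.00 = 55.04 cm
y_c = 257812.50 / 7875.00 = 32.74 cm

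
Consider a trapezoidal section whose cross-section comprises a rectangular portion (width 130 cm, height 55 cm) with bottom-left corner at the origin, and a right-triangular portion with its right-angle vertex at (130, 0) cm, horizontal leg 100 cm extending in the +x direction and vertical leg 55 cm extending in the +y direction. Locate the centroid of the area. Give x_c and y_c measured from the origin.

Part | A | x̄ᵢ | ȳᵢ | A·x̄ᵢ | A·ȳᵢ
rectangular portion | 7150.00 | 65.00 | 27.50 | 464750.00 | 196625.00
triangular portion | 2750.00 | 163.33 | 18.33 | 449166.67 | 50416.67
Σ | 9900.00 |  |  | 913916.67 | 247041.67
x_c = 913916.67 / 9900.00 = 92.31 cm
y_c = 247041.67 / 9900.00 = 24.95 cm

x_c = 92.31 cm, y_c = 24.95 cm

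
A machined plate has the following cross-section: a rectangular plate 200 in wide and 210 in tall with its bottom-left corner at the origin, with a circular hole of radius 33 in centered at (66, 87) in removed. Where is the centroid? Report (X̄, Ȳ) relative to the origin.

X̄ = 103.02 in, Ȳ = 106.60 in

plate: A = 200 × 210 = 42000.00, centroid at (100.00, 105.00).
hole: A = −π·33² = -3421.19, centroid at (66.00, 87.00).
ΣA = 38578.81 in², ΣAX̄ = 3974201.17 in³, ΣAȲ = 4112356.09 in³.
X̄ = 3974201.17/38578.81 = 103.02 in; Ȳ = 4112356.09/38578.81 = 106.60 in.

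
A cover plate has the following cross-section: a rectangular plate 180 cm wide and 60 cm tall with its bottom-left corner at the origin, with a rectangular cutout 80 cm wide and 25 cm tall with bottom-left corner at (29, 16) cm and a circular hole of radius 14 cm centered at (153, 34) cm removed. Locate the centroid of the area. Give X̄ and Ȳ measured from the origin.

X̄ = 90.39 cm, Ȳ = 30.07 cm

Part | A | x̄ᵢ | ȳᵢ | A·x̄ᵢ | A·ȳᵢ
plate | 10800.00 | 90.00 | 30.00 | 972000.00 | 324000.00
hole 1 | -2000.00 | 69.00 | 28.50 | -138000.00 | -57000.00
hole 2 | -615.75 | 153.00 | 34.00 | -94210.08 | -20935.57
Σ | 8184.25 |  |  | 739789.92 | 246064.43
X̄ = 739789.92 / 8184.25 = 90.39 cm
Ȳ = 246064.43 / 8184.25 = 30.07 cm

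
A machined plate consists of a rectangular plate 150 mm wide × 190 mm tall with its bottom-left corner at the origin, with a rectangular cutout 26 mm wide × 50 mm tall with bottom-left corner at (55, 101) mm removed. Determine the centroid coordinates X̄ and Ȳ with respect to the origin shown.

Part | A | x̄ᵢ | ȳᵢ | A·x̄ᵢ | A·ȳᵢ
plate | 28500.00 | 75.00 | 95.00 | 2137500.00 | 2707500.00
hole | -1300.00 | 68.00 | 126.00 | -88400.00 | -163800.00
Σ | 27200.00 |  |  | 2049100.00 | 2543700.00
X̄ = 2049100.00 / 27200.00 = 75.33 mm
Ȳ = 2543700.00 / 27200.00 = 93.52 mm

X̄ = 75.33 mm, Ȳ = 93.52 mm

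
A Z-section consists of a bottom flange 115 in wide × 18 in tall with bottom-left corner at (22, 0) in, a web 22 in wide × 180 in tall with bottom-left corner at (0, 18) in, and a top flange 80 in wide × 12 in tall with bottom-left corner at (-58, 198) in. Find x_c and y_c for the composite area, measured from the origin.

Part | A | x̄ᵢ | ȳᵢ | A·x̄ᵢ | A·ȳᵢ
bottom flange | 2070.00 | 79.50 | 9.00 | 164565.00 | 18630.00
web | 3960.00 | 11.00 | 108.00 | 43560.00 | 427680.00
top flange | 960.00 | -18.00 | 204.00 | -17280.00 | 195840.00
Σ | 6990.00 |  |  | 190845.00 | 642150.00
x_c = 190845.00 / 6990.00 = 27.30 in
y_c = 642150.00 / 6990.00 = 91.87 in

x_c = 27.30 in, y_c = 91.87 in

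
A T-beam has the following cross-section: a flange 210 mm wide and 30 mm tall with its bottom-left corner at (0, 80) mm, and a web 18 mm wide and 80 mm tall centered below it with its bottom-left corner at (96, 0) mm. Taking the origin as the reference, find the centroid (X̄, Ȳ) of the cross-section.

X̄ = 105.00 mm, Ȳ = 84.77 mm

web: A = 18 × 80 = 1440.00, centroid at (105.00, 40.00).
flange: A = 210 × 30 = 6300.00, centroid at (105.00, 95.00).
ΣA = 7740.00 mm²
ΣAX̄ = (1440.00)(105.00) + (6300.00)(105.00) = 812700.00 mm³
ΣAȲ = (1440.00)(40.00) + (6300.00)(95.00) = 656100.00 mm³
X̄ = 812700.00 / 7740.00 = 105.00 mm
Ȳ = 656100.00 / 7740.00 = 84.77 mm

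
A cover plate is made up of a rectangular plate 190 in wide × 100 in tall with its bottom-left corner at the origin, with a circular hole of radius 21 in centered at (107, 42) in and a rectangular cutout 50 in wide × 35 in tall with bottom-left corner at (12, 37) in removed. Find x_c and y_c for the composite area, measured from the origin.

plate: A = 190 × 100 = 19000.00, centroid at (95.00, 50.00).
hole 1: A = −π·21² = -1385.44, centroid at (107.00, 42.00).
hole 2: A = −(50 × 35) = -1750.00, centroid at (37.00, 54.50).
ΣA = 15864.56 in²
ΣAx_c = (19000.00)(95.00) + (-1385.44)(107.00) + (-1750.00)(37.00) = 1592007.67 in³
ΣAy_c = (19000.00)(50.00) + (-1385.44)(42.00) + (-1750.00)(54.50) = 796436.42 in³
x_c = 1592007.67 / 15864.56 = 100.35 in
y_c = 796436.42 / 15864.56 = 50.20 in

x_c = 100.35 in, y_c = 50.20 in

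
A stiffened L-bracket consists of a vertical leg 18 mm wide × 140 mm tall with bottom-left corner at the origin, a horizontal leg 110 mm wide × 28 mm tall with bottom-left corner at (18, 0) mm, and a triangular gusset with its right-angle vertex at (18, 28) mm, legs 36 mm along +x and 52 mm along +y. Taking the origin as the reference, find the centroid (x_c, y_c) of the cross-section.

Part | A | x̄ᵢ | ȳᵢ | A·x̄ᵢ | A·ȳᵢ
vertical leg | 2520.00 | 9.00 | 70.00 | 22680.00 | 176400.00
horizontal leg | 3080.00 | 73.00 | 14.00 | 224840.00 | 43120.00
gusset | 936.00 | 30.00 | 45.33 | 28080.00 | 42432.00
Σ | 6536.00 |  |  | 275600.00 | 261952.00
x_c = 275600.00 / 6536.00 = 42.17 mm
y_c = 261952.00 / 6536.00 = 40.08 mm

x_c = 42.17 mm, y_c = 40.08 mm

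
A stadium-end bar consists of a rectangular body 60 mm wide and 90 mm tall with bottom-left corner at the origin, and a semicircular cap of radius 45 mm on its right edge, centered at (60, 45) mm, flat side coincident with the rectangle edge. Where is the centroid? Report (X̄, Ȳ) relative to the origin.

X̄ = 48.20 mm, Ȳ = 45.00 mm

rectangular body: A = 60 × 90 = 5400.00, centroid at (30.00, 45.00).
semicircular end: A = ½π·45² = 3180.86, centroid at (79.10, 45.00).
ΣA = 8580.86 mm², ΣAX̄ = 413601.75 mm³, ΣAȲ = 386138.82 mm³.
X̄ = 413601.75/8580.86 = 48.20 mm; Ȳ = 386138.82/8580.86 = 45.00 mm.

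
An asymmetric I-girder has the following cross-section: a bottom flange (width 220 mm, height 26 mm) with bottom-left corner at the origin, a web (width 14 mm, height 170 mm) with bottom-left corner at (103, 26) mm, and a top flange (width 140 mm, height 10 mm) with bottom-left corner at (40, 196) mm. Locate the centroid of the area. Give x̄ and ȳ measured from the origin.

x̄ = 110.00 mm, ȳ = 65.26 mm

Part | A | x̄ᵢ | ȳᵢ | A·x̄ᵢ | A·ȳᵢ
bottom flange | 5720.00 | 110.00 | 13.00 | 629200.00 | 74360.00
web | 2380.00 | 110.00 | 111.00 | 261800.00 | 264180.00
top flange | 1400.00 | 110.00 | 201.00 | 154000.00 | 281400.00
Σ | 9500.00 |  |  | 1045000.00 | 619940.00
x̄ = 1045000.00 / 9500.00 = 110.00 mm
ȳ = 619940.00 / 9500.00 = 65.26 mm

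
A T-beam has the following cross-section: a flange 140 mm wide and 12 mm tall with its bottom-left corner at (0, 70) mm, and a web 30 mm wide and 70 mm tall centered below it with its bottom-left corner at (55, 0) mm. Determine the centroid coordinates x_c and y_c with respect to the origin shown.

x_c = 70.00 mm, y_c = 53.22 mm

web: A = 30 × 70 = 2100.00, centroid at (70.00, 35.00).
flange: A = 140 × 12 = 1680.00, centroid at (70.00, 76.00).
ΣA = 3780.00 mm², ΣAx_c = 264600.00 mm³, ΣAy_c = 201180.00 mm³.
x_c = 264600.00/3780.00 = 70.00 mm; y_c = 201180.00/3780.00 = 53.22 mm.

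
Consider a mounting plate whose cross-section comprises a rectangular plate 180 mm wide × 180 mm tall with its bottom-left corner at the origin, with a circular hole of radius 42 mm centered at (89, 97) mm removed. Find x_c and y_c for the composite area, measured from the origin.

x_c = 90.21 mm, y_c = 88.56 mm

Part | A | x̄ᵢ | ȳᵢ | A·x̄ᵢ | A·ȳᵢ
plate | 32400.00 | 90.00 | 90.00 | 2916000.00 | 2916000.00
hole | -5541.77 | 89.00 | 97.00 | -493217.48 | -537551.64
Σ | 26858.23 |  |  | 2422782.52 | 2378448.36
x_c = 2422782.52 / 26858.23 = 90.21 mm
y_c = 2378448.36 / 26858.23 = 88.56 mm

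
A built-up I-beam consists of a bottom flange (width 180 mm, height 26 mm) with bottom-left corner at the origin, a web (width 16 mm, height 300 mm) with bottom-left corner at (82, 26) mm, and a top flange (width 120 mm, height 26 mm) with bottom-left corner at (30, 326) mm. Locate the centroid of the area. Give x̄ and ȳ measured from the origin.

Part | A | x̄ᵢ | ȳᵢ | A·x̄ᵢ | A·ȳᵢ
bottom flange | 4680.00 | 90.00 | 13.00 | 421200.00 | 60840.00
web | 4800.00 | 90.00 | 176.00 | 432000.00 | 844800.00
top flange | 3120.00 | 90.00 | 339.00 | 280800.00 | 1057680.00
Σ | 12600.00 |  |  | 1134000.00 | 1963320.00
x̄ = 1134000.00 / 12600.00 = 90.00 mm
ȳ = 1963320.00 / 12600.00 = 155.82 mm

x̄ = 90.00 mm, ȳ = 155.82 mm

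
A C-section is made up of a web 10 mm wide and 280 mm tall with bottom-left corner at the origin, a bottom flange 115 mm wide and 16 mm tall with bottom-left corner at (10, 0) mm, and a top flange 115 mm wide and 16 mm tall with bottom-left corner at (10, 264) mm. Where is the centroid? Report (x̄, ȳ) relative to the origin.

x̄ = 40.49 mm, ȳ = 140.00 mm

web: A = 10 × 280 = 2800.00, centroid at (5.00, 140.00).
bottom flange: A = 115 × 16 = 1840.00, centroid at (67.50, 8.00).
top flange: A = 115 × 16 = 1840.00, centroid at (67.50, 272.00).
ΣA = 6480.00 mm², ΣAx̄ = 262400.00 mm³, ΣAȳ = 907200.00 mm³.
x̄ = 262400.00/6480.00 = 40.49 mm; ȳ = 907200.00/6480.00 = 140.00 mm.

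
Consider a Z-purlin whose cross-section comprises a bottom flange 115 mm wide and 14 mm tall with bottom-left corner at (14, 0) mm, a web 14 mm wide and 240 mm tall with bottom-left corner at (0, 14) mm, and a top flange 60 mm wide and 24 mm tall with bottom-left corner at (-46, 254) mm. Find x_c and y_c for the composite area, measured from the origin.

bottom flange: A = 115 × 14 = 1610.00, centroid at (71.50, 7.00).
web: A = 14 × 240 = 3360.00, centroid at (7.00, 134.00).
top flange: A = 60 × 24 = 1440.00, centroid at (-16.00, 266.00).
ΣA = 6410.00 mm², ΣAx_c = 115595.00 mm³, ΣAy_c = 844550.00 mm³.
x_c = 115595.00/6410.00 = 18.03 mm; y_c = 844550.00/6410.00 = 131.76 mm.

x_c = 18.03 mm, y_c = 131.76 mm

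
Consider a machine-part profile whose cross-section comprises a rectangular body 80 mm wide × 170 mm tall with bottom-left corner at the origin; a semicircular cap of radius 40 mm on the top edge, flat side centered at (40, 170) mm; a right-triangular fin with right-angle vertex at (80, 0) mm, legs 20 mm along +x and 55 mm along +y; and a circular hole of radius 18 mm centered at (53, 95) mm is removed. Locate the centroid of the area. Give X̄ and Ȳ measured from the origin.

Part | A | x̄ᵢ | ȳᵢ | A·x̄ᵢ | A·ȳᵢ
rectangular body | 13600.00 | 40.00 | 85.00 | 544000.00 | 1156000.00
semicircular top | 2513.27 | 40.00 | 186.98 | 100530.96 | 469923.27
triangular fin | 550.00 | 86.67 | 18.33 | 47666.67 | 10083.33
hole | -1017.88 | 53.00 | 95.00 | -53947.43 | -96698.22
Σ | 15645.40 |  |  | 638250.20 | 1539308.38
X̄ = 638250.20 / 15645.40 = 40.79 mm
Ȳ = 1539308.38 / 15645.40 = 98.39 mm

X̄ = 40.79 mm, Ȳ = 98.39 mm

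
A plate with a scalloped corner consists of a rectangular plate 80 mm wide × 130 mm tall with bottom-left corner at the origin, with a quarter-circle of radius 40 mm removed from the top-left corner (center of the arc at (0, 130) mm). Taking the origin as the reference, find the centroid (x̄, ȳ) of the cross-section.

x̄ = 43.16 mm, ȳ = 58.40 mm

plate: A = 80 × 130 = 10400.00, centroid at (40.00, 65.00).
removed quarter-circle: A = −¼π·40² = -1256.64, centroid at (16.98, 113.02).
ΣA = 9143.36 mm², ΣAx̄ = 394666.67 mm³, ΣAȳ = 533970.52 mm³.
x̄ = 394666.67/9143.36 = 43.16 mm; ȳ = 533970.52/9143.36 = 58.40 mm.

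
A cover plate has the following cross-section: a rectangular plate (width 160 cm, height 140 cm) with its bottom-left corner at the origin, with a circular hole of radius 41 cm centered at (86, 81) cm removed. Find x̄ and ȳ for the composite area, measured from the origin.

x̄ = 78.15 cm, ȳ = 66.61 cm

plate: A = 160 × 140 = 22400.00, centroid at (80.00, 70.00).
hole: A = −π·41² = -5281.02, centroid at (86.00, 81.00).
ΣA = 17118.98 cm²
ΣAx̄ = (22400.00)(80.00) + (-5281.02)(86.00) = 1337832.52 cm³
ΣAȳ = (22400.00)(70.00) + (-5281.02)(81.00) = 1140237.60 cm³
x̄ = 1337832.52 / 17118.98 = 78.15 cm
ȳ = 1140237.60 / 17118.98 = 66.61 cm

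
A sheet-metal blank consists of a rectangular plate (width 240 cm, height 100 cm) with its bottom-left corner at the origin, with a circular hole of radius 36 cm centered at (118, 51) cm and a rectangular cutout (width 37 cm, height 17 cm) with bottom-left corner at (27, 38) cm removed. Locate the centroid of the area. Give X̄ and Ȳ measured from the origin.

X̄ = 122.85 cm, Ȳ = 49.90 cm

Part | A | x̄ᵢ | ȳᵢ | A·x̄ᵢ | A·ȳᵢ
plate | 24000.00 | 120.00 | 50.00 | 2880000.00 | 1200000.00
hole 1 | -4071.50 | 118.00 | 51.00 | -480437.48 | -207646.71
hole 2 | -629.00 | 45.50 | 46.50 | -28619.50 | -29248.50
Σ | 19299.50 |  |  | 2370943.02 | 963104.79
X̄ = 2370943.02 / 19299.50 = 122.85 cm
Ȳ = 963104.79 / 19299.50 = 49.90 cm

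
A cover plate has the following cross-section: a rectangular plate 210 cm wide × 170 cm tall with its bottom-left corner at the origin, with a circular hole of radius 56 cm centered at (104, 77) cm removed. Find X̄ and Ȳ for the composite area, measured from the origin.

X̄ = 105.38 cm, Ȳ = 88.05 cm

plate: A = 210 × 170 = 35700.00, centroid at (105.00, 85.00).
hole: A = −π·56² = -9852.03, centroid at (104.00, 77.00).
ΣA = 25847.97 cm²
ΣAX̄ = (35700.00)(105.00) + (-9852.03)(104.00) = 2723888.41 cm³
ΣAȲ = (35700.00)(85.00) + (-9852.03)(77.00) = 2275893.34 cm³
X̄ = 2723888.41 / 25847.97 = 105.38 cm
Ȳ = 2275893.34 / 25847.97 = 88.05 cm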